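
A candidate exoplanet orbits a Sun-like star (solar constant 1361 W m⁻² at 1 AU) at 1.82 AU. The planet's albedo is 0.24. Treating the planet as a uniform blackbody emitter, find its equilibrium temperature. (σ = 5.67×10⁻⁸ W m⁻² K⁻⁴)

T_eq ≈ 193 K

Flux at 1.82 AU: S = 1361/1.82² = 411 W m⁻².
Energy balance: absorbed = emitted ⇒ πR²·S(1−A) = 4πR²·σT_eq⁴, so T_eq⁴ = S(1−A)/(4σ).
T_eq = [411 × 0.76 / (4 × 5.67×10⁻⁸)]^(1/4) = (1.38×10⁹)^(1/4) = 193 K.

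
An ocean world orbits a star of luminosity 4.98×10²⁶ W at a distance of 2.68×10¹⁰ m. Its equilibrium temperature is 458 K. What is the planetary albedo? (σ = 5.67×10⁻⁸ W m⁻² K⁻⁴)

A ≈ 0.82

Flux: S = L/(4πd²) = 4.98×10²⁶/(4π×(2.68×10¹⁰)²) = 5.52×10⁴ W m⁻².
From T_eq⁴ = S(1−A)/(4σ): 1−A = 4σT_eq⁴/S.
1−A = 4 × 5.67×10⁻⁸ × (458)⁴ / 5.52×10⁴ = 0.181.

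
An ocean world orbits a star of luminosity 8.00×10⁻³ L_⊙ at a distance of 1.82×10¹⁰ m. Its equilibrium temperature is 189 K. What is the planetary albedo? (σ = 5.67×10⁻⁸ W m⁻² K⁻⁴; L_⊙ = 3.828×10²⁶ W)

A ≈ 0.61

L = 8.00×10⁻³ × 3.828×10²⁶ = 3.06×10²⁴ W.
Flux: S = L/(4πd²) = 3.06×10²⁴/(4π×(1.82×10¹⁰)²) = 736 W m⁻².
From T_eq⁴ = S(1−A)/(4σ): 1−A = 4σT_eq⁴/S.
1−A = 4 × 5.67×10⁻⁸ × (189)⁴ / 736 = 0.393.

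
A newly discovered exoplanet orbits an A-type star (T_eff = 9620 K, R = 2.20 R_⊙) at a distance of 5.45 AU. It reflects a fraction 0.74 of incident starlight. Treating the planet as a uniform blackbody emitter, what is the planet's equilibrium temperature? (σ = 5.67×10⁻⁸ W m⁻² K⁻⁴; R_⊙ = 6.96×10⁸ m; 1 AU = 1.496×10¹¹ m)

R_⋆ = 2.20 × 6.96×10⁸ = 1.53×10⁹ m.
d = 5.45 AU = 8.15×10¹¹ m.
L = 4πR_⋆²σT_⋆⁴ = 4π(1.53×10⁹)² × 5.67×10⁻⁸ × (9620)⁴ = 1.43×10²⁸ W.
S = L/(4πd²) = 1710 W m⁻².
Energy balance: absorbed = emitted ⇒ πR²·S(1−A) = 4πR²·σT_eq⁴, so T_eq⁴ = S(1−A)/(4σ).
T_eq = [1710 × 0.26 / (4 × 5.67×10⁻⁸)]^(1/4) = (1.96×10⁹)^(1/4) = 211 K.

T_eq ≈ 211 K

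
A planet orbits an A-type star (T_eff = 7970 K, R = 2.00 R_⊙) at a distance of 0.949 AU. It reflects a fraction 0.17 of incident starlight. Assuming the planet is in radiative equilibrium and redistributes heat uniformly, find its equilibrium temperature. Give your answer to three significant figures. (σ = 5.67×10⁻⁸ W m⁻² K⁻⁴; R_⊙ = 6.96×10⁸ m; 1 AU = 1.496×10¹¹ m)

T_eq ≈ 533 K

R_⋆ = 2.00 × 6.96×10⁸ = 1.39×10⁹ m.
d = 0.949 AU = 1.42×10¹¹ m.
L = 4πR_⋆²σT_⋆⁴ = 4π(1.39×10⁹)² × 5.67×10⁻⁸ × (7970)⁴ = 5.57×10²⁷ W.
S = L/(4πd²) = 2.20×10⁴ W m⁻².
Energy balance: absorbed = emitted ⇒ πR²·S(1−A) = 4πR²·σT_eq⁴, so T_eq⁴ = S(1−A)/(4σ).
T_eq = [2.20×10⁴ × 0.83 / (4 × 5.67×10⁻⁸)]^(1/4) = (8.05×10¹⁰)^(1/4) = 533 K.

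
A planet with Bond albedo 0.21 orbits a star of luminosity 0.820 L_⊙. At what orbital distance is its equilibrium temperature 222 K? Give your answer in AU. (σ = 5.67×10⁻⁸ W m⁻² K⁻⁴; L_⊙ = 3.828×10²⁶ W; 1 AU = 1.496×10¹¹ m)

L = 0.820 × 3.828×10²⁶ = 3.14×10²⁶ W.
From T_eq⁴ = L(1−A)/(16πσd²): d = √[L(1−A)/(16πσT_eq⁴)].
d = √[3.14×10²⁶ × 0.79 / (16π × 5.67×10⁻⁸ × (222)⁴)] = 1.89×10¹¹ m = 1.27 AU.

d ≈ 1.27 AU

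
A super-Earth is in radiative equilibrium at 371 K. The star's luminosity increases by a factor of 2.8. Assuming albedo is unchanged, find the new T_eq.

T_eq ∝ L^(1/4) · d^(−1/2).
T′ = 371 × 2.8^(1/4) = 480 K.

T_eq ≈ 480 K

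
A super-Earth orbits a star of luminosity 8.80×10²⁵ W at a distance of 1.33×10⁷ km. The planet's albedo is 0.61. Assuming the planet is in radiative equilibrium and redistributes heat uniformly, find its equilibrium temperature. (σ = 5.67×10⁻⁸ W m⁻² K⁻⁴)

d = 1.33×10⁷ km = 1.33×10¹⁰ m.
Flux: S = L/(4πd²) = 8.80×10²⁵/(4π×(1.33×10¹⁰)²) = 3.96×10⁴ W m⁻².
Energy balance: absorbed = emitted ⇒ πR²·S(1−A) = 4πR²·σT_eq⁴, so T_eq⁴ = S(1−A)/(4σ).
T_eq = [3.96×10⁴ × 0.39 / (4 × 5.67×10⁻⁸)]^(1/4) = (6.81×10¹⁰)^(1/4) = 511 K.

T_eq ≈ 511 K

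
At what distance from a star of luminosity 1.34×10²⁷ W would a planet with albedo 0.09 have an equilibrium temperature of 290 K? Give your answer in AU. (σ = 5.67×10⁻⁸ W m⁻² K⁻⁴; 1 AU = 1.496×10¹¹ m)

d ≈ 1.64 AU

From T_eq⁴ = L(1−A)/(16πσd²): d = √[L(1−A)/(16πσT_eq⁴)].
d = √[1.34×10²⁷ × 0.91 / (16π × 5.67×10⁻⁸ × (290)⁴)] = 2.46×10¹¹ m = 1.64 AU.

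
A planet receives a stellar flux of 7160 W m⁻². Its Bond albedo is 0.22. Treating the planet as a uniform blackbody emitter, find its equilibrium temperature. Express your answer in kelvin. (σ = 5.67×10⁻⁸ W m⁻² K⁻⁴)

Energy balance: absorbed = emitted ⇒ πR²·S(1−A) = 4πR²·σT_eq⁴, so T_eq⁴ = S(1−A)/(4σ).
T_eq = [7160 × 0.78 / (4 × 5.67×10⁻⁸)]^(1/4) = (2.46×10¹⁰)^(1/4) = 396 K.

T_eq ≈ 396 K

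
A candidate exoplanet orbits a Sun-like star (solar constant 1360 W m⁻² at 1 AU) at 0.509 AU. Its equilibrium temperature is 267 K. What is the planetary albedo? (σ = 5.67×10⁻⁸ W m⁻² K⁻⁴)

Flux at 0.509 AU: S = 1360/0.509² = 5250 W m⁻².
From T_eq⁴ = S(1−A)/(4σ): 1−A = 4σT_eq⁴/S.
1−A = 4 × 5.67×10⁻⁸ × (267)⁴ / 5250 = 0.220.

A ≈ 0.78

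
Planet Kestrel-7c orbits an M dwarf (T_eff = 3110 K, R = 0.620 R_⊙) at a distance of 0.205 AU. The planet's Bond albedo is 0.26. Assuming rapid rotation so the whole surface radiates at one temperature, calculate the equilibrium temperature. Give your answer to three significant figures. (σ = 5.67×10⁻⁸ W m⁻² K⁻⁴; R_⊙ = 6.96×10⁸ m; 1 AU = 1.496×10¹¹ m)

T_eq ≈ 242 K

R_⋆ = 0.620 × 6.96×10⁸ = 4.32×10⁸ m.
d = 0.205 AU = 3.07×10¹⁰ m.
L = 4πR_⋆²σT_⋆⁴ = 4π(4.32×10⁸)² × 5.67×10⁻⁸ × (3110)⁴ = 1.24×10²⁵ W.
S = L/(4πd²) = 1050 W m⁻².
Energy balance: absorbed = emitted ⇒ πR²·S(1−A) = 4πR²·σT_eq⁴, so T_eq⁴ = S(1−A)/(4σ).
T_eq = [1050 × 0.74 / (4 × 5.67×10⁻⁸)]^(1/4) = (3.43×10⁹)^(1/4) = 242 K.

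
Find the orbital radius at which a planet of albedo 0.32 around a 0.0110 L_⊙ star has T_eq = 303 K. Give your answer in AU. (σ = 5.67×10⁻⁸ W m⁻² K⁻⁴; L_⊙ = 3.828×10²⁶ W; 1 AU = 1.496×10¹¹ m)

d ≈ 0.0730 AU

L = 0.0110 × 3.828×10²⁶ = 4.21×10²⁴ W.
From T_eq⁴ = L(1−A)/(16πσd²): d = √[L(1−A)/(16πσT_eq⁴)].
d = √[4.21×10²⁴ × 0.68 / (16π × 5.67×10⁻⁸ × (303)⁴)] = 1.09×10¹⁰ m = 0.0730 AU.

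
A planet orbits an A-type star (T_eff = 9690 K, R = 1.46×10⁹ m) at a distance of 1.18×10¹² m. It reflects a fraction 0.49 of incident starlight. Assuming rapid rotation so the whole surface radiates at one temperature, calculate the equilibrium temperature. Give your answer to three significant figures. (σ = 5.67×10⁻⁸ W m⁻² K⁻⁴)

L = 4πR_⋆²σT_⋆⁴ = 4π(1.46×10⁹)² × 5.67×10⁻⁸ × (9690)⁴ = 1.34×10²⁸ W.
S = L/(4πd²) = 765 W m⁻².
Energy balance: absorbed = emitted ⇒ πR²·S(1−A) = 4πR²·σT_eq⁴, so T_eq⁴ = S(1−A)/(4σ).
T_eq = [765 × 0.51 / (4 × 5.67×10⁻⁸)]^(1/4) = (1.72×10⁹)^(1/4) = 204 K.

T_eq ≈ 204 K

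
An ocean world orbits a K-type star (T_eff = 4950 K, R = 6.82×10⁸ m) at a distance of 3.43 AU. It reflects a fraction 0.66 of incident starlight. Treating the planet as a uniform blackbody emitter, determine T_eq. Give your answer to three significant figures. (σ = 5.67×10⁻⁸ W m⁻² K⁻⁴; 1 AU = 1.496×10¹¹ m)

T_eq ≈ 97.4 K

d = 3.43 AU = 5.13×10¹¹ m.
L = 4πR_⋆²σT_⋆⁴ = 4π(6.82×10⁸)² × 5.67×10⁻⁸ × (4950)⁴ = 1.99×10²⁶ W.
S = L/(4πd²) = 60.1 W m⁻².
Energy balance: absorbed = emitted ⇒ πR²·S(1−A) = 4πR²·σT_eq⁴, so T_eq⁴ = S(1−A)/(4σ).
T_eq = [60.1 × 0.34 / (4 × 5.67×10⁻⁸)]^(1/4) = (9.01×10⁷)^(1/4) = 97.4 K.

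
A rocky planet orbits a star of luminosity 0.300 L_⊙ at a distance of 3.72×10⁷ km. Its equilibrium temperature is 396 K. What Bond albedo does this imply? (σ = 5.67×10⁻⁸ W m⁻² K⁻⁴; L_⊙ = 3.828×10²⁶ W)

d = 3.72×10⁷ km = 3.72×10¹⁰ m.
L = 0.300 × 3.828×10²⁶ = 1.15×10²⁶ W.
Flux: S = L/(4πd²) = 1.15×10²⁶/(4π×(3.72×10¹⁰)²) = 6600 W m⁻².
From T_eq⁴ = S(1−A)/(4σ): 1−A = 4σT_eq⁴/S.
1−A = 4 × 5.67×10⁻⁸ × (396)⁴ / 6600 = 0.845.

A ≈ 0.16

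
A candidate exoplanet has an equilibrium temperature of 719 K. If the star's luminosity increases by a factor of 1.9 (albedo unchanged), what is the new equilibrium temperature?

T_eq ≈ 844 K

T_eq ∝ L^(1/4) · d^(−1/2).
T′ = 719 × 1.9^(1/4) = 844 K.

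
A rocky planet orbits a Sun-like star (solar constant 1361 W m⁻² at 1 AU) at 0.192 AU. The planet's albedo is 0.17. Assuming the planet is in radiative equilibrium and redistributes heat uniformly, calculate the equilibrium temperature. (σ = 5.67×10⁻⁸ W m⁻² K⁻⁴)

T_eq ≈ 606 K

Flux at 0.192 AU: S = 1361/0.192² = 3.69×10⁴ W m⁻².
Energy balance: absorbed = emitted ⇒ πR²·S(1−A) = 4πR²·σT_eq⁴, so T_eq⁴ = S(1−A)/(4σ).
T_eq = [3.69×10⁴ × 0.83 / (4 × 5.67×10⁻⁸)]^(1/4) = (1.35×10¹¹)^(1/4) = 606 K.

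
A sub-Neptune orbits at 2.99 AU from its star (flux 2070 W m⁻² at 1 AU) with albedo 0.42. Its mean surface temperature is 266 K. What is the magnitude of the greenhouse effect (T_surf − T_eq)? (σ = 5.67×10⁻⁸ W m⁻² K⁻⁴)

S = 2070/2.99² = 231.5 W m⁻².
T_eq = [S(1−A)/(4σ)]^(1/4) = [231.5×0.58/(4×5.67×10⁻⁸)]^(1/4) = 156.0 K.
ΔT = T_surf − T_eq = 266 − 156.0.

ΔT ≈ 110.0 K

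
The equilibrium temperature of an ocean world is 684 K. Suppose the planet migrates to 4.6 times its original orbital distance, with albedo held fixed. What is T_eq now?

T_eq ∝ L^(1/4) · d^(−1/2).
T′ = 684 / 4.6^(1/2) = 319 K.

T_eq ≈ 319 K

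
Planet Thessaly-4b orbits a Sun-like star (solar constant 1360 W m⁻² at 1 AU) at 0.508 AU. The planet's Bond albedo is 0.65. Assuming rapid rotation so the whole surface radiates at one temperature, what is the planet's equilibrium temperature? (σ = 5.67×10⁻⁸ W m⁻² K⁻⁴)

T_eq ≈ 300 K

Flux at 0.508 AU: S = 1360/0.508² = 5270 W m⁻².
Energy balance: absorbed = emitted ⇒ πR²·S(1−A) = 4πR²·σT_eq⁴, so T_eq⁴ = S(1−A)/(4σ).
T_eq = [5270 × 0.35 / (4 × 5.67×10⁻⁸)]^(1/4) = (8.13×10⁹)^(1/4) = 300 K.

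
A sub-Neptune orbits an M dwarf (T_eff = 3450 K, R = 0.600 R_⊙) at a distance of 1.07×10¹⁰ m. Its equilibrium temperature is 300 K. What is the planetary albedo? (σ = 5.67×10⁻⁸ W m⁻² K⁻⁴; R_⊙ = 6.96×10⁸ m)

R_⋆ = 0.600 × 6.96×10⁸ = 4.18×10⁸ m.
L = 4πR_⋆²σT_⋆⁴ = 4π(4.18×10⁸)² × 5.67×10⁻⁸ × (3450)⁴ = 1.76×10²⁵ W.
S = L/(4πd²) = 1.22×10⁴ W m⁻².
From T_eq⁴ = S(1−A)/(4σ): 1−A = 4σT_eq⁴/S.
1−A = 4 × 5.67×10⁻⁸ × (300)⁴ / 1.22×10⁴ = 0.150.

A ≈ 0.85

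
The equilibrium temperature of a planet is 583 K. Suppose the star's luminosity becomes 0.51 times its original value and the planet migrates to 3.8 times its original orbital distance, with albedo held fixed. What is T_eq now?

T_eq ≈ 253 K

T_eq ∝ L^(1/4) · d^(−1/2).
T′ = 583 × 0.51^(1/4) / 3.8^(1/2) = 253 K.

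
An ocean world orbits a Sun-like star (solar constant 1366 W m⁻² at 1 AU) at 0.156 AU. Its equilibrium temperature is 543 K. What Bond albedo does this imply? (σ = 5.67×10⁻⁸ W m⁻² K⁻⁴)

A ≈ 0.65

Flux at 0.156 AU: S = 1366/0.156² = 5.61×10⁴ W m⁻².
From T_eq⁴ = S(1−A)/(4σ): 1−A = 4σT_eq⁴/S.
1−A = 4 × 5.67×10⁻⁸ × (543)⁴ / 5.61×10⁴ = 0.351.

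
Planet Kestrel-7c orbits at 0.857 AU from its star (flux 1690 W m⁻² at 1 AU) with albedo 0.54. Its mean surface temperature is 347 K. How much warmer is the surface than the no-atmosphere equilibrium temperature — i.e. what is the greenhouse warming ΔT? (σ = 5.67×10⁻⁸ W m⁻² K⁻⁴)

S = 1690/0.857² = 2301 W m⁻².
T_eq = [S(1−A)/(4σ)]^(1/4) = [2301×0.46/(4×5.67×10⁻⁸)]^(1/4) = 261.4 K.
ΔT = T_surf − T_eq = 347 − 261.4.

ΔT ≈ 85.6 K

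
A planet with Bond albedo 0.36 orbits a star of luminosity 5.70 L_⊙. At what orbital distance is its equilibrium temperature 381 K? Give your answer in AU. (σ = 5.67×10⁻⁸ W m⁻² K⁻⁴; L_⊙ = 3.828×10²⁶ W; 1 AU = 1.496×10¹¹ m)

L = 5.70 × 3.828×10²⁶ = 2.18×10²⁷ W.
From T_eq⁴ = L(1−A)/(16πσd²): d = √[L(1−A)/(16πσT_eq⁴)].
d = √[2.18×10²⁷ × 0.64 / (16π × 5.67×10⁻⁸ × (381)⁴)] = 1.52×10¹¹ m = 1.02 AU.

d ≈ 1.02 AU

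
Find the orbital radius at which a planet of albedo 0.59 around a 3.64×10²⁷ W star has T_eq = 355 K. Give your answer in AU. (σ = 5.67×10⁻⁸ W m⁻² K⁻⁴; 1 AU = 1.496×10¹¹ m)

From T_eq⁴ = L(1−A)/(16πσd²): d = √[L(1−A)/(16πσT_eq⁴)].
d = √[3.64×10²⁷ × 0.41 / (16π × 5.67×10⁻⁸ × (355)⁴)] = 1.82×10¹¹ m = 1.21 AU.

d ≈ 1.21 AU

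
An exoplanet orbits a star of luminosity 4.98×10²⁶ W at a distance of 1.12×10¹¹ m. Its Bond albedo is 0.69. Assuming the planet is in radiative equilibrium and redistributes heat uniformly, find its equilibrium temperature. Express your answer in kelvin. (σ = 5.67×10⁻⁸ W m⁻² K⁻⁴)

Flux: S = L/(4πd²) = 4.98×10²⁶/(4π×(1.12×10¹¹)²) = 3160 W m⁻².
Energy balance: absorbed = emitted ⇒ πR²·S(1−A) = 4πR²·σT_eq⁴, so T_eq⁴ = S(1−A)/(4σ).
T_eq = [3160 × 0.31 / (4 × 5.67×10⁻⁸)]^(1/4) = (4.32×10⁹)^(1/4) = 256 K.

T_eq ≈ 256 K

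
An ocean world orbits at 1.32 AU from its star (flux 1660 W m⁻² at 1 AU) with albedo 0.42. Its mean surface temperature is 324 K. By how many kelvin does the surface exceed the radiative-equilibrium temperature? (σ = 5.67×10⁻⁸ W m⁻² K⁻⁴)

S = 1660/1.32² = 952.7 W m⁻².
T_eq = [S(1−A)/(4σ)]^(1/4) = [952.7×0.58/(4×5.67×10⁻⁸)]^(1/4) = 222.2 K.
ΔT = T_surf − T_eq = 324 − 222.2.

ΔT ≈ 101.8 K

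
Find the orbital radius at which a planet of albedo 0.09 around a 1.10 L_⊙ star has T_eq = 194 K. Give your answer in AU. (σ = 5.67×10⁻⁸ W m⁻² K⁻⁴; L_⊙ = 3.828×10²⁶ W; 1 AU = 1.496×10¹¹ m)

d ≈ 2.06 AU

L = 1.10 × 3.828×10²⁶ = 4.21×10²⁶ W.
From T_eq⁴ = L(1−A)/(16πσd²): d = √[L(1−A)/(16πσT_eq⁴)].
d = √[4.21×10²⁶ × 0.91 / (16π × 5.67×10⁻⁸ × (194)⁴)] = 3.08×10¹¹ m = 2.06 AU.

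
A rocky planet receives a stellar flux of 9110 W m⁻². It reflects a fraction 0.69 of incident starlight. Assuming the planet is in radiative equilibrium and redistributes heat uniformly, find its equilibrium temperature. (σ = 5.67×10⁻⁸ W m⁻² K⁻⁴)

Energy balance: absorbed = emitted ⇒ πR²·S(1−A) = 4πR²·σT_eq⁴, so T_eq⁴ = S(1−A)/(4σ).
T_eq = [9110 × 0.31 / (4 × 5.67×10⁻⁸)]^(1/4) = (1.25×10¹⁰)^(1/4) = 334 K.

T_eq ≈ 334 K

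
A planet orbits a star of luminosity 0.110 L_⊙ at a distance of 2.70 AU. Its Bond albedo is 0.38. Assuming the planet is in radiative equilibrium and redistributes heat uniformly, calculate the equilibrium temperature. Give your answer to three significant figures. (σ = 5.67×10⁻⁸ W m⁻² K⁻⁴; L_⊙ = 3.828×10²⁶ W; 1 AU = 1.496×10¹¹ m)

d = 2.70 AU = 4.04×10¹¹ m.
L = 0.110 × 3.828×10²⁶ = 4.21×10²⁵ W.
Flux: S = L/(4πd²) = 4.21×10²⁵/(4π×(4.04×10¹¹)²) = 20.5 W m⁻².
Energy balance: absorbed = emitted ⇒ πR²·S(1−A) = 4πR²·σT_eq⁴, so T_eq⁴ = S(1−A)/(4σ).
T_eq = [20.5 × 0.62 / (4 × 5.67×10⁻⁸)]^(1/4) = (5.61×10⁷)^(1/4) = 86.6 K.

T_eq ≈ 86.6 K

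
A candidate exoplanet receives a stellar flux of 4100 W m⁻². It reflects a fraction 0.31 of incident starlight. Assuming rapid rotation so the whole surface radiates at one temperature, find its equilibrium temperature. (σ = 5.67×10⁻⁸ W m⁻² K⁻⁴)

Energy balance: absorbed = emitted ⇒ πR²·S(1−A) = 4πR²·σT_eq⁴, so T_eq⁴ = S(1−A)/(4σ).
T_eq = [4100 × 0.69 / (4 × 5.67×10⁻⁸)]^(1/4) = (1.25×10¹⁰)^(1/4) = 334 K.

T_eq ≈ 334 K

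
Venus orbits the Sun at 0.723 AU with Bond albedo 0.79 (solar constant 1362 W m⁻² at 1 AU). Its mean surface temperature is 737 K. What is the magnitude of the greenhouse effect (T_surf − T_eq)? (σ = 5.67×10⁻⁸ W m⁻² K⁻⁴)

S = 1362/0.723² = 2606 W m⁻².
T_eq = [S(1−A)/(4σ)]^(1/4) = [2606×0.21/(4×5.67×10⁻⁸)]^(1/4) = 221.6 K.
ΔT = T_surf − T_eq = 737 − 221.6.

ΔT ≈ 515.4 K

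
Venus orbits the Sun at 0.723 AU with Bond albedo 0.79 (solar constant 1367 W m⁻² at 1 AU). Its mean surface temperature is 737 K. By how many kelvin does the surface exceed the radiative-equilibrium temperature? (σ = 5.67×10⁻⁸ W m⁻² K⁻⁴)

ΔT ≈ 515.2 K

S = 1367/0.723² = 2615 W m⁻².
T_eq = [S(1−A)/(4σ)]^(1/4) = [2615×0.21/(4×5.67×10⁻⁸)]^(1/4) = 221.8 K.
ΔT = T_surf − T_eq = 737 − 221.8.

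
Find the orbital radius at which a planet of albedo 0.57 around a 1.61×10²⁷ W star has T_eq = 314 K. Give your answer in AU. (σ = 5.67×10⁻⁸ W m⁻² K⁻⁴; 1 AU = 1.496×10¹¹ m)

From T_eq⁴ = L(1−A)/(16πσd²): d = √[L(1−A)/(16πσT_eq⁴)].
d = √[1.61×10²⁷ × 0.43 / (16π × 5.67×10⁻⁸ × (314)⁴)] = 1.58×10¹¹ m = 1.06 AU.

d ≈ 1.06 AU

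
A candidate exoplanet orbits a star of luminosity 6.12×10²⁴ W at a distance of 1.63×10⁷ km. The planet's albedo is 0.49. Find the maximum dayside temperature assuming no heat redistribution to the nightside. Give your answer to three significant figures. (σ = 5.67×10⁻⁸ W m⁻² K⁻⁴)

d = 1.63×10⁷ km = 1.63×10¹⁰ m.
Flux: S = L/(4πd²) = 6.12×10²⁴/(4π×(1.63×10¹⁰)²) = 1830 W m⁻².
With no redistribution each surface element balances locally: S(1−A) = σT⁴.
T = [1830 × 0.51 / 5.67×10⁻⁸]^(1/4) = (1.65×10¹⁰)^(1/4) = 358 K.

T_ss ≈ 358 K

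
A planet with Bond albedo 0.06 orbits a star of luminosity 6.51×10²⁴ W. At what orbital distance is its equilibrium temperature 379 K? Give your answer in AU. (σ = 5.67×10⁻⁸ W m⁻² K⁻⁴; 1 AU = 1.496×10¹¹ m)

From T_eq⁴ = L(1−A)/(16πσd²): d = √[L(1−A)/(16πσT_eq⁴)].
d = √[6.51×10²⁴ × 0.94 / (16π × 5.67×10⁻⁸ × (379)⁴)] = 1.02×10¹⁰ m = 0.0682 AU.

d ≈ 0.0682 AU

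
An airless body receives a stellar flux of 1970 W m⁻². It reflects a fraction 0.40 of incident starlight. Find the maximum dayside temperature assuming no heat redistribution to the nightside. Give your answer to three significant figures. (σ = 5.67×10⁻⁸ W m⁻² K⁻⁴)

T_ss ≈ 380 K

With no redistribution each surface element balances locally: S(1−A) = σT⁴.
T = [1970 × 0.60 / 5.67×10⁻⁸]^(1/4) = (2.08×10¹⁰)^(1/4) = 380 K.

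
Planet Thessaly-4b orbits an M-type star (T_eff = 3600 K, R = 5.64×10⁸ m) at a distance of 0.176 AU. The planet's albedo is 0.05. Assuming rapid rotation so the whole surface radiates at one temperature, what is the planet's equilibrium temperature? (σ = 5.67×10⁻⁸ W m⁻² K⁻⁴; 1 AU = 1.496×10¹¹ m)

d = 0.176 AU = 2.63×10¹⁰ m.
L = 4πR_⋆²σT_⋆⁴ = 4π(5.64×10⁸)² × 5.67×10⁻⁸ × (3600)⁴ = 3.81×10²⁵ W.
S = L/(4πd²) = 4370 W m⁻².
Energy balance: absorbed = emitted ⇒ πR²·S(1−A) = 4πR²·σT_eq⁴, so T_eq⁴ = S(1−A)/(4σ).
T_eq = [4370 × 0.95 / (4 × 5.67×10⁻⁸)]^(1/4) = (1.83×10¹⁰)^(1/4) = 368 K.

T_eq ≈ 368 K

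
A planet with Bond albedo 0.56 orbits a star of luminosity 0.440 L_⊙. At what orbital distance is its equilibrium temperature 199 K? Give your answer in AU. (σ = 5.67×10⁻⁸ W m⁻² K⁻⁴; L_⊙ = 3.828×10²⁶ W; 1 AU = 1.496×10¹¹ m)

d ≈ 0.861 AU

L = 0.440 × 3.828×10²⁶ = 1.68×10²⁶ W.
From T_eq⁴ = L(1−A)/(16πσd²): d = √[L(1−A)/(16πσT_eq⁴)].
d = √[1.68×10²⁶ × 0.44 / (16π × 5.67×10⁻⁸ × (199)⁴)] = 1.29×10¹¹ m = 0.861 AU.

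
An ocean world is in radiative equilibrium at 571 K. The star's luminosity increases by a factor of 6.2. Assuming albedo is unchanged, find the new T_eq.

T_eq ∝ L^(1/4) · d^(−1/2).
T′ = 571 × 6.2^(1/4) = 901 K.

T_eq ≈ 901 K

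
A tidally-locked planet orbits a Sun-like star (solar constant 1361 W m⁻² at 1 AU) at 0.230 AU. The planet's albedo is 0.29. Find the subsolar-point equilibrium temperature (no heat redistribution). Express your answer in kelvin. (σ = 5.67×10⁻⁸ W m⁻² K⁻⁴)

T_ss ≈ 753 K

Flux at 0.230 AU: S = 1361/0.230² = 2.57×10⁴ W m⁻².
At the subsolar point the surface absorbs S(1−A) and emits σT⁴ per unit area — no factor of 4, since only the local patch is in balance.
T = [2.57×10⁴ × 0.71 / 5.67×10⁻⁸]^(1/4) = (3.22×10¹¹)^(1/4) = 753 K.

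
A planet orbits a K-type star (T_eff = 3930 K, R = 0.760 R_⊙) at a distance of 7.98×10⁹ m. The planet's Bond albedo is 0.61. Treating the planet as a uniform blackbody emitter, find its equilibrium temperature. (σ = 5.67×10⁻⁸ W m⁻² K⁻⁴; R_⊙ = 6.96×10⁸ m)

R_⋆ = 0.760 × 6.96×10⁸ = 5.29×10⁸ m.
L = 4πR_⋆²σT_⋆⁴ = 4π(5.29×10⁸)² × 5.67×10⁻⁸ × (3930)⁴ = 4.76×10²⁵ W.
S = L/(4πd²) = 5.94×10⁴ W m⁻².
Energy balance: absorbed = emitted ⇒ πR²·S(1−A) = 4πR²·σT_eq⁴, so T_eq⁴ = S(1−A)/(4σ).
T_eq = [5.94×10⁴ × 0.39 / (4 × 5.67×10⁻⁸)]^(1/4) = (1.02×10¹¹)^(1/4) = 565 K.

T_eq ≈ 565 K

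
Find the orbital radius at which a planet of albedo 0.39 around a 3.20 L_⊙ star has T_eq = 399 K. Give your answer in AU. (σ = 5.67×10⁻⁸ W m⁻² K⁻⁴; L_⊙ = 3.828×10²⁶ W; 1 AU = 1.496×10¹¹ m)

d ≈ 0.680 AU

L = 3.20 × 3.828×10²⁶ = 1.22×10²⁷ W.
From T_eq⁴ = L(1−A)/(16πσd²): d = √[L(1−A)/(16πσT_eq⁴)].
d = √[1.22×10²⁷ × 0.61 / (16π × 5.67×10⁻⁸ × (399)⁴)] = 1.02×10¹¹ m = 0.680 AU.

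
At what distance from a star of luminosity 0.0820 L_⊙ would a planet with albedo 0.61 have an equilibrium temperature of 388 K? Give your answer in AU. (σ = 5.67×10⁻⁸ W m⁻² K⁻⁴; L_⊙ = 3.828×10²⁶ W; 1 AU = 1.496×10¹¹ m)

d ≈ 0.0920 AU

L = 0.0820 × 3.828×10²⁶ = 3.14×10²⁵ W.
From T_eq⁴ = L(1−A)/(16πσd²): d = √[L(1−A)/(16πσT_eq⁴)].
d = √[3.14×10²⁵ × 0.39 / (16π × 5.67×10⁻⁸ × (388)⁴)] = 1.38×10¹⁰ m = 0.0920 AU.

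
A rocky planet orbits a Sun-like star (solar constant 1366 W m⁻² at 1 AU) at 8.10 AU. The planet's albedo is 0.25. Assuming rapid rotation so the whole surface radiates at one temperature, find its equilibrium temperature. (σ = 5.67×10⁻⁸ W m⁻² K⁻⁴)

Flux at 8.10 AU: S = 1366/8.10² = 20.8 W m⁻².
Energy balance: absorbed = emitted ⇒ πR²·S(1−A) = 4πR²·σT_eq⁴, so T_eq⁴ = S(1−A)/(4σ).
T_eq = [20.8 × 0.75 / (4 × 5.67×10⁻⁸)]^(1/4) = (6.88×10⁷)^(1/4) = 91.1 K.

T_eq ≈ 91.1 K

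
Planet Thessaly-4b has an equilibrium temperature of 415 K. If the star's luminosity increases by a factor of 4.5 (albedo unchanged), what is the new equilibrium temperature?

T_eq ∝ L^(1/4) · d^(−1/2).
T′ = 415 × 4.5^(1/4) = 604 K.

T_eq ≈ 604 K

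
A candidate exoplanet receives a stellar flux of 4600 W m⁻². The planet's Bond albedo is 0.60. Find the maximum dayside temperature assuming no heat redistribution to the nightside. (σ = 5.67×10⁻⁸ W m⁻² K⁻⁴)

With no redistribution each surface element balances locally: S(1−A) = σT⁴.
T = [4600 × 0.40 / 5.67×10⁻⁸]^(1/4) = (3.25×10¹⁰)^(1/4) = 424 K.

T_ss ≈ 424 K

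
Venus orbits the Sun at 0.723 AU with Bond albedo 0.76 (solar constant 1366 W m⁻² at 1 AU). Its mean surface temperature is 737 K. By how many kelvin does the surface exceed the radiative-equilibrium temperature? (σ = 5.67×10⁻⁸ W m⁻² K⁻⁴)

S = 1366/0.723² = 2613 W m⁻².
T_eq = [S(1−A)/(4σ)]^(1/4) = [2613×0.24/(4×5.67×10⁻⁸)]^(1/4) = 229.3 K.
ΔT = T_surf − T_eq = 737 − 229.3.

ΔT ≈ 507.7 K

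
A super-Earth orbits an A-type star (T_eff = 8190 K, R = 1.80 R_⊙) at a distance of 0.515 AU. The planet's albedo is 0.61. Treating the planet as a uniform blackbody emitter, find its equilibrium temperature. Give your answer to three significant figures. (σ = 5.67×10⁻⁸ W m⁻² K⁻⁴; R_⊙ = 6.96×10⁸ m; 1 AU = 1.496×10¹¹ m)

R_⋆ = 1.80 × 6.96×10⁸ = 1.25×10⁹ m.
d = 0.515 AU = 7.70×10¹⁰ m.
L = 4πR_⋆²σT_⋆⁴ = 4π(1.25×10⁹)² × 5.67×10⁻⁸ × (8190)⁴ = 5.03×10²⁷ W.
S = L/(4πd²) = 6.75×10⁴ W m⁻².
Energy balance: absorbed = emitted ⇒ πR²·S(1−A) = 4πR²·σT_eq⁴, so T_eq⁴ = S(1−A)/(4σ).
T_eq = [6.75×10⁴ × 0.39 / (4 × 5.67×10⁻⁸)]^(1/4) = (1.16×10¹¹)^(1/4) = 584 K.

T_eq ≈ 584 K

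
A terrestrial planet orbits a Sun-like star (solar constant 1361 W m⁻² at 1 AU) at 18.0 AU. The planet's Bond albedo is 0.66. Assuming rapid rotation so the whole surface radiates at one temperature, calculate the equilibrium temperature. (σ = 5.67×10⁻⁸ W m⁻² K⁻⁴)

Flux at 18.0 AU: S = 1361/18.0² = 4.20 W m⁻².
Energy balance: absorbed = emitted ⇒ πR²·S(1−A) = 4πR²·σT_eq⁴, so T_eq⁴ = S(1−A)/(4σ).
T_eq = [4.20 × 0.34 / (4 × 5.67×10⁻⁸)]^(1/4) = (6.30×10⁶)^(1/4) = 50.1 K.

T_eq ≈ 50.1 K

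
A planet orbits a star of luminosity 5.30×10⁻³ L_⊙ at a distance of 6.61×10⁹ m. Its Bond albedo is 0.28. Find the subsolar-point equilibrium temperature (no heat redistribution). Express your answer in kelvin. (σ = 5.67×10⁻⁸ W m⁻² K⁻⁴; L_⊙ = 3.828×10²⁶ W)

L = 5.30×10⁻³ × 3.828×10²⁶ = 2.03×10²⁴ W.
Flux: S = L/(4πd²) = 2.03×10²⁴/(4π×(6.61×10⁹)²) = 3700 W m⁻².
At the subsolar point the surface absorbs S(1−A) and emits σT⁴ per unit area — no factor of 4, since only the local patch is in balance.
T = [3700 × 0.72 / 5.67×10⁻⁸]^(1/4) = (4.69×10¹⁰)^(1/4) = 465 K.

T_ss ≈ 465 K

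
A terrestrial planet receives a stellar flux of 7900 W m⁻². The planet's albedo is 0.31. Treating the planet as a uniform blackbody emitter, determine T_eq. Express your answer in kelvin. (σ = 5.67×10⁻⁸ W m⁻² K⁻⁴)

T_eq ≈ 394 K

Energy balance: absorbed = emitted ⇒ πR²·S(1−A) = 4πR²·σT_eq⁴, so T_eq⁴ = S(1−A)/(4σ).
T_eq = [7900 × 0.69 / (4 × 5.67×10⁻⁸)]^(1/4) = (2.40×10¹⁰)^(1/4) = 394 K.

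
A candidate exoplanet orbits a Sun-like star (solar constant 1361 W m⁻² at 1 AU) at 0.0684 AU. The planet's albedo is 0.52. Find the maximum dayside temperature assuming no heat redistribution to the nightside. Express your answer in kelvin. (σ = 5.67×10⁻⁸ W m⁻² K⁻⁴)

T_ss ≈ 1250 K

Flux at 0.0684 AU: S = 1361/0.0684² = 2.91×10⁵ W m⁻².
With no redistribution each surface element balances locally: S(1−A) = σT⁴.
T = [2.91×10⁵ × 0.48 / 5.67×10⁻⁸]^(1/4) = (2.46×10¹²)^(1/4) = 1250 K.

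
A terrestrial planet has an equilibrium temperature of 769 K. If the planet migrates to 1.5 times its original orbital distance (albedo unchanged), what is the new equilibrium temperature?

T_eq ≈ 628 K

T_eq ∝ L^(1/4) · d^(−1/2).
T′ = 769 / 1.5^(1/2) = 628 K.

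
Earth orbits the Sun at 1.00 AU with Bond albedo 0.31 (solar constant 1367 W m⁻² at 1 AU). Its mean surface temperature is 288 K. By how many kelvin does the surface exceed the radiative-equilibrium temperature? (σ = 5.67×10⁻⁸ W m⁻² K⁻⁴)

ΔT ≈ 34.1 K

S = 1367/1.00² = 1367 W m⁻².
T_eq = [S(1−A)/(4σ)]^(1/4) = [1367×0.69/(4×5.67×10⁻⁸)]^(1/4) = 253.9 K.
ΔT = T_surf − T_eq = 288 − 253.9.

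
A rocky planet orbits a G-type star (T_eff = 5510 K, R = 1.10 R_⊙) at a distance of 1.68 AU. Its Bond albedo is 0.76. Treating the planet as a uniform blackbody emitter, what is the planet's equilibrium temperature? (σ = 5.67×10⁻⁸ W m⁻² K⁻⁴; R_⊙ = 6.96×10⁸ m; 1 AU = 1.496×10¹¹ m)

R_⋆ = 1.10 × 6.96×10⁸ = 7.66×10⁸ m.
d = 1.68 AU = 2.51×10¹¹ m.
L = 4πR_⋆²σT_⋆⁴ = 4π(7.66×10⁸)² × 5.67×10⁻⁸ × (5510)⁴ = 3.85×10²⁶ W.
S = L/(4πd²) = 485 W m⁻².
Energy balance: absorbed = emitted ⇒ πR²·S(1−A) = 4πR²·σT_eq⁴, so T_eq⁴ = S(1−A)/(4σ).
T_eq = [485 × 0.24 / (4 × 5.67×10⁻⁸)]^(1/4) = (5.13×10⁸)^(1/4) = 151 K.

T_eq ≈ 151 K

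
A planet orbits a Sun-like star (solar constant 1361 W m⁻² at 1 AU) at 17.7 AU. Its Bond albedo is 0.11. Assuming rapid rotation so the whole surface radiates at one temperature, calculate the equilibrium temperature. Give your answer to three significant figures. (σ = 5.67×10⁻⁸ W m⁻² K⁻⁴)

T_eq ≈ 64.3 K

Flux at 17.7 AU: S = 1361/17.7² = 4.34 W m⁻².
Energy balance: absorbed = emitted ⇒ πR²·S(1−A) = 4πR²·σT_eq⁴, so T_eq⁴ = S(1−A)/(4σ).
T_eq = [4.34 × 0.89 / (4 × 5.67×10⁻⁸)]^(1/4) = (1.70×10⁷)^(1/4) = 64.3 K.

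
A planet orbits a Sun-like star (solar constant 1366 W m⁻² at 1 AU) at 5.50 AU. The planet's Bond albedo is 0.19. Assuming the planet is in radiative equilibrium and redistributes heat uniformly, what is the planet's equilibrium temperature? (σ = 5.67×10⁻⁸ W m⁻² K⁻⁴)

T_eq ≈ 113 K

Flux at 5.50 AU: S = 1366/5.50² = 45.2 W m⁻².
Energy balance: absorbed = emitted ⇒ πR²·S(1−A) = 4πR²·σT_eq⁴, so T_eq⁴ = S(1−A)/(4σ).
T_eq = [45.2 × 0.81 / (4 × 5.67×10⁻⁸)]^(1/4) = (1.61×10⁸)^(1/4) = 113 K.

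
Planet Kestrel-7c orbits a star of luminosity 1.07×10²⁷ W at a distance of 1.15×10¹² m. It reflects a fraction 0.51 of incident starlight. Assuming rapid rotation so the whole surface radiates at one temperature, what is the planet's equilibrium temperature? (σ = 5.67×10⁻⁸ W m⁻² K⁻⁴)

T_eq ≈ 109 K

Flux: S = L/(4πd²) = 1.07×10²⁷/(4π×(1.15×10¹²)²) = 64.4 W m⁻².
Energy balance: absorbed = emitted ⇒ πR²·S(1−A) = 4πR²·σT_eq⁴, so T_eq⁴ = S(1−A)/(4σ).
T_eq = [64.4 × 0.49 / (4 × 5.67×10⁻⁸)]^(1/4) = (1.39×10⁸)^(1/4) = 109 K.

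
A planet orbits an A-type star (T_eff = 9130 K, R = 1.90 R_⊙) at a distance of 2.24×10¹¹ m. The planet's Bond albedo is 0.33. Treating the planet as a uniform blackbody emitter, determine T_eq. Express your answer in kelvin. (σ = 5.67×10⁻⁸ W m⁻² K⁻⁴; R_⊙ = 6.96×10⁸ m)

R_⋆ = 1.90 × 6.96×10⁸ = 1.32×10⁹ m.
L = 4πR_⋆²σT_⋆⁴ = 4π(1.32×10⁹)² × 5.67×10⁻⁸ × (9130)⁴ = 8.66×10²⁷ W.
S = L/(4πd²) = 1.37×10⁴ W m⁻².
Energy balance: absorbed = emitted ⇒ πR²·S(1−A) = 4πR²·σT_eq⁴, so T_eq⁴ = S(1−A)/(4σ).
T_eq = [1.37×10⁴ × 0.67 / (4 × 5.67×10⁻⁸)]^(1/4) = (4.06×10¹⁰)^(1/4) = 449 K.

T_eq ≈ 449 K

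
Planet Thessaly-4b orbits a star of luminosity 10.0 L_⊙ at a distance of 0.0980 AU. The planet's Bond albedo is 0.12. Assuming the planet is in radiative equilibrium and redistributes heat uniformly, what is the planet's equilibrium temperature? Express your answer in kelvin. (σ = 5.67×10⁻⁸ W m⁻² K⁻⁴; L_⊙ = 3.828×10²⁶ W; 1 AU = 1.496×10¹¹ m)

d = 0.0980 AU = 1.47×10¹⁰ m.
L = 10.0 × 3.828×10²⁶ = 3.83×10²⁷ W.
Flux: S = L/(4πd²) = 3.83×10²⁷/(4π×(1.47×10¹⁰)²) = 1.42×10⁶ W m⁻².
Energy balance: absorbed = emitted ⇒ πR²·S(1−A) = 4πR²·σT_eq⁴, so T_eq⁴ = S(1−A)/(4σ).
T_eq = [1.42×10⁶ × 0.88 / (4 × 5.67×10⁻⁸)]^(1/4) = (5.50×10¹²)^(1/4) = 1530 K.

T_eq ≈ 1530 K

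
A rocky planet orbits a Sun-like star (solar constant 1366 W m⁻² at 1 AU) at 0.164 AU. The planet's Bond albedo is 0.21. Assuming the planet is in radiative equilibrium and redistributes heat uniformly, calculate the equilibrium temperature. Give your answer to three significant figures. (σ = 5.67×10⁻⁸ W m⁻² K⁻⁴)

T_eq ≈ 649 K

Flux at 0.164 AU: S = 1366/0.164² = 5.08×10⁴ W m⁻².
Energy balance: absorbed = emitted ⇒ πR²·S(1−A) = 4πR²·σT_eq⁴, so T_eq⁴ = S(1−A)/(4σ).
T_eq = [5.08×10⁴ × 0.79 / (4 × 5.67×10⁻⁸)]^(1/4) = (1.77×10¹¹)^(1/4) = 649 K.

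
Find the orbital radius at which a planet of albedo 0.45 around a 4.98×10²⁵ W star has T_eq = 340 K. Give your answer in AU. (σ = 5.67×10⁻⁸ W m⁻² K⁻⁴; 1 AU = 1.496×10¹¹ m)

d ≈ 0.179 AU

From T_eq⁴ = L(1−A)/(16πσd²): d = √[L(1−A)/(16πσT_eq⁴)].
d = √[4.98×10²⁵ × 0.55 / (16π × 5.67×10⁻⁸ × (340)⁴)] = 2.68×10¹⁰ m = 0.179 AU.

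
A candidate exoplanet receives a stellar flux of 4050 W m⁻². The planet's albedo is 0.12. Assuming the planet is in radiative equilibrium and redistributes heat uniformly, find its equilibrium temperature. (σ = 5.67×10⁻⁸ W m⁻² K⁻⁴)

Energy balance: absorbed = emitted ⇒ πR²·S(1−A) = 4πR²·σT_eq⁴, so T_eq⁴ = S(1−A)/(4σ).
T_eq = [4050 × 0.88 / (4 × 5.67×10⁻⁸)]^(1/4) = (1.57×10¹⁰)^(1/4) = 354 K.

T_eq ≈ 354 K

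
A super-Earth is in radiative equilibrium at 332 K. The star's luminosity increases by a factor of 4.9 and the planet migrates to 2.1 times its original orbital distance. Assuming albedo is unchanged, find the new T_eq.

T_eq ≈ 341 K

T_eq ∝ L^(1/4) · d^(−1/2).
T′ = 332 × 4.9^(1/4) / 2.1^(1/2) = 341 K.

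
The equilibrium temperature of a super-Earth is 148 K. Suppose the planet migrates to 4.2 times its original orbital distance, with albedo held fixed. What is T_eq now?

T_eq ≈ 72.2 K

T_eq ∝ L^(1/4) · d^(−1/2).
T′ = 148 / 4.2^(1/2) = 72.2 K.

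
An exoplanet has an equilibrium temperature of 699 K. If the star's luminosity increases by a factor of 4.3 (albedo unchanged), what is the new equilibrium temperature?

T_eq ≈ 1010 K

T_eq ∝ L^(1/4) · d^(−1/2).
T′ = 699 × 4.3^(1/4) = 1010 K.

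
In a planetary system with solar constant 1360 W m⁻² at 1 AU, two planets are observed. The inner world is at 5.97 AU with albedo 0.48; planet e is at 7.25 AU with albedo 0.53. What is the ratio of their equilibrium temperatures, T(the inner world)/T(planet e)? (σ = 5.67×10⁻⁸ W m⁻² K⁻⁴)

T₁/T₂ ≈ 1.130

T_eq = [S₀(1−A)/(4σd²)]^(1/4), so T ∝ (1−A)^(1/4) / √d.
T₁ = [1360×0.52/(4×5.67×10⁻⁸×5.97²)]^(1/4) = 96.71 K.
T₂ = [1360×0.47/(4×5.67×10⁻⁸×7.25²)]^(1/4) = 85.57 K.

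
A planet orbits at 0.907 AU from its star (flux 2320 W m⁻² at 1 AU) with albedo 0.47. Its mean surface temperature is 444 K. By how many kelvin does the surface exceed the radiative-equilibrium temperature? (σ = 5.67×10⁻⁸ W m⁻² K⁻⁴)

ΔT ≈ 159.1 K

S = 2320/0.907² = 2820 W m⁻².
T_eq = [S(1−A)/(4σ)]^(1/4) = [2820×0.53/(4×5.67×10⁻⁸)]^(1/4) = 284.9 K.
ΔT = T_surf − T_eq = 444 − 284.9.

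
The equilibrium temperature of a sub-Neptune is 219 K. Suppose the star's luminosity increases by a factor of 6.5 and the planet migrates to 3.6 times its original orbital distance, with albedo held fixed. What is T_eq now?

T_eq ≈ 184 K

T_eq ∝ L^(1/4) · d^(−1/2).
T′ = 219 × 6.5^(1/4) / 3.6^(1/2) = 184 K.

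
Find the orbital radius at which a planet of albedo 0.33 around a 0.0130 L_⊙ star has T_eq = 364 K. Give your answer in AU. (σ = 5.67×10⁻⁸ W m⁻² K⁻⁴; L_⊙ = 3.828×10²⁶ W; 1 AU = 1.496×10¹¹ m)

L = 0.0130 × 3.828×10²⁶ = 4.98×10²⁴ W.
From T_eq⁴ = L(1−A)/(16πσd²): d = √[L(1−A)/(16πσT_eq⁴)].
d = √[4.98×10²⁴ × 0.67 / (16π × 5.67×10⁻⁸ × (364)⁴)] = 8.16×10⁹ m = 0.0546 AU.

d ≈ 0.0546 AU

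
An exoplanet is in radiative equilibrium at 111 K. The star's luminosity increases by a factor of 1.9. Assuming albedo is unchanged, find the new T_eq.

T_eq ≈ 130 K

T_eq ∝ L^(1/4) · d^(−1/2).
T′ = 111 × 1.9^(1/4) = 130 K.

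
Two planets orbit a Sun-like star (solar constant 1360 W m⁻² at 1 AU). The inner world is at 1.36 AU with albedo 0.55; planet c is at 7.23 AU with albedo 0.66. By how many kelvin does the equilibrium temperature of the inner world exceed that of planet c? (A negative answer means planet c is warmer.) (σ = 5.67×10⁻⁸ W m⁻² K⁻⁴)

ΔT ≈ 116.4 K

T_eq = [S₀(1−A)/(4σd²)]^(1/4), so T ∝ (1−A)^(1/4) / √d.
T₁ = [1360×0.45/(4×5.67×10⁻⁸×1.36²)]^(1/4) = 195.44 K.
T₂ = [1360×0.34/(4×5.67×10⁻⁸×7.23²)]^(1/4) = 79.03 K.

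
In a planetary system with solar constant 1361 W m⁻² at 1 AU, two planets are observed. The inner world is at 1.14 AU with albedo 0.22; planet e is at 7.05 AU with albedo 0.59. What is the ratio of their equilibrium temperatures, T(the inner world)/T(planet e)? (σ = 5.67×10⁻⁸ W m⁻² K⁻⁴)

T_eq = [S₀(1−A)/(4σd²)]^(1/4), so T ∝ (1−A)^(1/4) / √d.
T₁ = [1361×0.78/(4×5.67×10⁻⁸×1.14²)]^(1/4) = 244.98 K.
T₂ = [1361×0.41/(4×5.67×10⁻⁸×7.05²)]^(1/4) = 83.88 K.

T₁/T₂ ≈ 2.921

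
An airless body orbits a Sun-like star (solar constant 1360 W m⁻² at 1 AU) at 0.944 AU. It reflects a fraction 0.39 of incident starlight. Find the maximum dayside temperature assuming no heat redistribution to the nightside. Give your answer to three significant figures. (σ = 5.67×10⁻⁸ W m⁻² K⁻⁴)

Flux at 0.944 AU: S = 1360/0.944² = 1530 W m⁻².
With no redistribution each surface element balances locally: S(1−A) = σT⁴.
T = [1530 × 0.61 / 5.67×10⁻⁸]^(1/4) = (1.64×10¹⁰)^(1/4) = 358 K.

T_ss ≈ 358 K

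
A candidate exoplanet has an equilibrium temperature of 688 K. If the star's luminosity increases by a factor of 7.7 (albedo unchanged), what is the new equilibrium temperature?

T_eq ≈ 1150 K

T_eq ∝ L^(1/4) · d^(−1/2).
T′ = 688 × 7.7^(1/4) = 1150 K.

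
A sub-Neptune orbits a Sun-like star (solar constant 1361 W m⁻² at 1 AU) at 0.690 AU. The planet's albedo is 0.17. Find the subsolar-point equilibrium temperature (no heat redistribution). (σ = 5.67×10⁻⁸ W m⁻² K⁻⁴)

T_ss ≈ 452 K

Flux at 0.690 AU: S = 1361/0.690² = 2860 W m⁻².
At the subsolar point the surface absorbs S(1−A) and emits σT⁴ per unit area — no factor of 4, since only the local patch is in balance.
T = [2860 × 0.83 / 5.67×10⁻⁸]^(1/4) = (4.18×10¹⁰)^(1/4) = 452 K.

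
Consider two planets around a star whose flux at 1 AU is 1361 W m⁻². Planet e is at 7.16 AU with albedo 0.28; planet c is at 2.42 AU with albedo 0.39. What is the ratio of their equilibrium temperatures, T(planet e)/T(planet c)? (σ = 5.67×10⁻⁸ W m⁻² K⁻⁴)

T₁/T₂ ≈ 0.606

T_eq = [S₀(1−A)/(4σd²)]^(1/4), so T ∝ (1−A)^(1/4) / √d.
T₁ = [1361×0.72/(4×5.67×10⁻⁸×7.16²)]^(1/4) = 95.81 K.
T₂ = [1361×0.61/(4×5.67×10⁻⁸×2.42²)]^(1/4) = 158.12 K.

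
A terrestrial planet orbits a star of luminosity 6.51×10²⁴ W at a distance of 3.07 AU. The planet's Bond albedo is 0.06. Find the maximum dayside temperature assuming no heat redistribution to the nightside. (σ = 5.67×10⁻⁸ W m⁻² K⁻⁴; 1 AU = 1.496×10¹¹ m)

T_ss ≈ 79.9 K

d = 3.07 AU = 4.59×10¹¹ m.
Flux: S = L/(4πd²) = 6.51×10²⁴/(4π×(4.59×10¹¹)²) = 2.46 W m⁻².
With no redistribution each surface element balances locally: S(1−A) = σT⁴.
T = [2.46 × 0.94 / 5.67×10⁻⁸]^(1/4) = (4.07×10⁷)^(1/4) = 79.9 K.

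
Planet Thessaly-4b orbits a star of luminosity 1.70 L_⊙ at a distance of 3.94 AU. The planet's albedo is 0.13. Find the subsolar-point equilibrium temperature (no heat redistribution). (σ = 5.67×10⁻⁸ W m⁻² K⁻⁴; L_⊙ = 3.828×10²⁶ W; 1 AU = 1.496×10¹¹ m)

d = 3.94 AU = 5.89×10¹¹ m.
L = 1.70 × 3.828×10²⁶ = 6.51×10²⁶ W.
Flux: S = L/(4πd²) = 6.51×10²⁶/(4π×(5.89×10¹¹)²) = 149 W m⁻².
At the subsolar point the surface absorbs S(1−A) and emits σT⁴ per unit area — no factor of 4, since only the local patch is in balance.
T = [149 × 0.87 / 5.67×10⁻⁸]^(1/4) = (2.29×10⁹)^(1/4) = 219 K.

T_ss ≈ 219 K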